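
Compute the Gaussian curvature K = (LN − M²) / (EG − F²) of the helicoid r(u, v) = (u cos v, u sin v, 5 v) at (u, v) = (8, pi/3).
K = -25/7921

Coefficients of the first fundamental form: E = 1, F = 0, G = u^2 + 25.
Coefficients of the second fundamental form: L = 0, M = -5/sqrt(u^2 + 25), N = 0.
Assemble K = (LN − M²)/(EG − F²) = -25/(u^2 + 25)^2. At (u, v) = (8, pi/3): K = -25/7921.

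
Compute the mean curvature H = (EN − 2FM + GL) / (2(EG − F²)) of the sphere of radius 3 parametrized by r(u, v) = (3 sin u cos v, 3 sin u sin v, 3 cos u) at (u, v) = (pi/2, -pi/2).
H = -1/3

With E = 9, F = 0, G = 9*sin(u)^2, L = -3*sin(u)/Abs(sin(u)), M = 0, N = -3*sin(u)^3/Abs(sin(u)), assemble
  H = (EN − 2FM + GL) / (2(EG − F²)) = -sin(u)/(3*Abs(sin(u))).
At (u, v) = (pi/2, -pi/2): H = -1/3.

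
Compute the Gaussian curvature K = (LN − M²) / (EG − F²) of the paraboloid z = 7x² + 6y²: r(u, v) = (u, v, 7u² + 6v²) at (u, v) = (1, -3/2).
K = 168/271441

Coefficients of the first fundamental form: E = 196*u^2 + 1, F = 168*u*v, G = 144*v^2 + 1.
Coefficients of the second fundamental form: L = 14/sqrt(196*u^2 + 144*v^2 + 1), M = 0, N = 12/sqrt(196*u^2 + 144*v^2 + 1).
Assemble K = (LN − M²)/(EG − F²) = 168/(38416*u^4 + 56448*u^2*v^2 + 392*u^2 + 20736*v^4 + 288*v^2 + 1). At (u, v) = (1, -3/2): K = 168/271441.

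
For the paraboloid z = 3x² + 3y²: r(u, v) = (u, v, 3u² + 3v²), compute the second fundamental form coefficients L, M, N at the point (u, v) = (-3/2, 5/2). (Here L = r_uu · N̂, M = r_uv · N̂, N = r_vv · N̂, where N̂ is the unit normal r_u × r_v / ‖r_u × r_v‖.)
L = 6*sqrt(307)/307;  M = 0;  N = 6*sqrt(307)/307

Compute the unit normal N̂(u, v) = (-6*u/sqrt(36*u^2 + 36*v^2 + 1), -6*v/sqrt(36*u^2 + 36*v^2 + 1), 1/sqrt(36*u^2 + 36*v^2 + 1)), and the second partials r_uu, r_uv, r_vv. Take dot products:
  L(u, v) = r_uu · N̂ = 6/sqrt(36*u^2 + 36*v^2 + 1),
  M(u, v) = r_uv · N̂ = 0,
  N(u, v) = r_vv · N̂ = 6/sqrt(36*u^2 + 36*v^2 + 1).
Evaluating at (u, v) = (-3/2, 5/2):
  L = 6*sqrt(307)/307, M = 0, N = 6*sqrt(307)/307.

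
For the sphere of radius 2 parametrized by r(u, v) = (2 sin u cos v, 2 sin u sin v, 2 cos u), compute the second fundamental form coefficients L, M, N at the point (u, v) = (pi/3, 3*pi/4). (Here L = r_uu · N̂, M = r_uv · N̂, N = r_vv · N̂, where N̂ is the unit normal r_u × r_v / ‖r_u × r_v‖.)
L = -2;  M = 0;  N = -3/2

Compute the unit normal N̂(u, v) = (sin(u)^2*cos(v)/Abs(sin(u)), sin(u)^2*sin(v)/Abs(sin(u)), sin(2*u)/(2*Abs(sin(u)))), and the second partials r_uu, r_uv, r_vv. Take dot products:
  L(u, v) = r_uu · N̂ = -2*sin(u)/Abs(sin(u)),
  M(u, v) = r_uv · N̂ = 0,
  N(u, v) = r_vv · N̂ = -2*sin(u)^3/Abs(sin(u)).
Evaluating at (u, v) = (pi/3, 3*pi/4):
  L = -2, M = 0, N = -3/2.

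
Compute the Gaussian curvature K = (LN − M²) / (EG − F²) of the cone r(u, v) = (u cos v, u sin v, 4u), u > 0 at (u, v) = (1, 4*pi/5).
K = 0

Coefficients of the first fundamental form: E = 17, F = 0, G = u^2.
Coefficients of the second fundamental form: L = 0, M = 0, N = 4*sqrt(17)*u^2/(17*Abs(u)).
Assemble K = (LN − M²)/(EG − F²) = 0. At (u, v) = (1, 4*pi/5): K = 0.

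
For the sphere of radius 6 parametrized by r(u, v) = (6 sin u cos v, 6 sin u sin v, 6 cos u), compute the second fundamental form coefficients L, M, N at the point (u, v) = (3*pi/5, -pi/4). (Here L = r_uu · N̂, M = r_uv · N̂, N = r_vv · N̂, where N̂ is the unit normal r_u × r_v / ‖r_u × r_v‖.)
L = -6;  M = 0;  N = -15/4 - 3*sqrt(5)/4

Compute the unit normal N̂(u, v) = (sin(u)^2*cos(v)/Abs(sin(u)), sin(u)^2*sin(v)/Abs(sin(u)), sin(2*u)/(2*Abs(sin(u)))), and the second partials r_uu, r_uv, r_vv. Take dot products:
  L(u, v) = r_uu · N̂ = -6*sin(u)/Abs(sin(u)),
  M(u, v) = r_uv · N̂ = 0,
  N(u, v) = r_vv · N̂ = -6*sin(u)^3/Abs(sin(u)).
Evaluating at (u, v) = (3*pi/5, -pi/4):
  L = -6, M = 0, N = -15/4 - 3*sqrt(5)/4.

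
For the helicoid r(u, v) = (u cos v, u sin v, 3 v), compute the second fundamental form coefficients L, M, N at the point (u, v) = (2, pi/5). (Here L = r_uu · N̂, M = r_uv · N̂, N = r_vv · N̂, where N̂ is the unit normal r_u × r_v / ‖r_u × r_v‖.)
L = 0;  M = -3*sqrt(13)/13;  N = 0

Compute the unit normal N̂(u, v) = (3*sin(v)/sqrt(u^2 + 9), -3*cos(v)/sqrt(u^2 + 9), u/sqrt(u^2 + 9)), and the second partials r_uu, r_uv, r_vv. Take dot products:
  L(u, v) = r_uu · N̂ = 0,
  M(u, v) = r_uv · N̂ = -3/sqrt(u^2 + 9),
  N(u, v) = r_vv · N̂ = 0.
Evaluating at (u, v) = (2, pi/5):
  L = 0, M = -3*sqrt(13)/13, N = 0.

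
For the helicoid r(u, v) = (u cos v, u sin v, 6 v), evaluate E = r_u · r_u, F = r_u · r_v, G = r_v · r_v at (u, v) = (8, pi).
E = 1;  F = 0;  G = 100

Partials: r_u = (cos(v), sin(v), 0), r_v = (-u*sin(v), u*cos(v), 6). As functions of (u, v):
  E = r_u · r_u = 1,
  F = r_u · r_v = 0,
  G = r_v · r_v = u^2 + 36.
Evaluating at (u, v) = (8, pi): E = 1, F = 0, G = 100.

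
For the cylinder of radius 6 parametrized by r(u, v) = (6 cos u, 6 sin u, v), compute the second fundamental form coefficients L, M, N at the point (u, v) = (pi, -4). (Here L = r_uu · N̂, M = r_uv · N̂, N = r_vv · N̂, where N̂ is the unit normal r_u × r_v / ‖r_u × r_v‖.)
L = -6;  M = 0;  N = 0

Compute the unit normal N̂(u, v) = (cos(u), sin(u), 0), and the second partials r_uu, r_uv, r_vv. Take dot products:
  L(u, v) = r_uu · N̂ = -6,
  M(u, v) = r_uv · N̂ = 0,
  N(u, v) = r_vv · N̂ = 0.
Evaluating at (u, v) = (pi, -4):
  L = -6, M = 0, N = 0.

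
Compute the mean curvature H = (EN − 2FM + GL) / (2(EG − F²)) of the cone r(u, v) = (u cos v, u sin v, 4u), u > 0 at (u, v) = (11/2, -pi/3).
H = 4*sqrt(17)/187

With E = 17, F = 0, G = u^2, L = 0, M = 0, N = 4*sqrt(17)*u^2/(17*Abs(u)), assemble
  H = (EN − 2FM + GL) / (2(EG − F²)) = 2*sqrt(17)/(17*Abs(u)).
At (u, v) = (11/2, -pi/3): H = 4*sqrt(17)/187.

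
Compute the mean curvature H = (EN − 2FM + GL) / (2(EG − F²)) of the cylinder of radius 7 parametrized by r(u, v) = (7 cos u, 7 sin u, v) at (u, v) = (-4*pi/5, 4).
H = -1/14

With E = 49, F = 0, G = 1, L = -7, M = 0, N = 0, assemble
  H = (EN − 2FM + GL) / (2(EG − F²)) = -1/14.
At (u, v) = (-4*pi/5, 4): H = -1/14.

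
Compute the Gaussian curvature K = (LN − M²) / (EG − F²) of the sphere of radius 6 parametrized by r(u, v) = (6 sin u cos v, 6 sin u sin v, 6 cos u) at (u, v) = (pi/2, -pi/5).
K = 1/36

Coefficients of the first fundamental form: E = 36, F = 0, G = 36*sin(u)^2.
Coefficients of the second fundamental form: L = -6*sin(u)/Abs(sin(u)), M = 0, N = -6*sin(u)^3/Abs(sin(u)).
Assemble K = (LN − M²)/(EG − F²) = 1/36. At (u, v) = (pi/2, -pi/5): K = 1/36.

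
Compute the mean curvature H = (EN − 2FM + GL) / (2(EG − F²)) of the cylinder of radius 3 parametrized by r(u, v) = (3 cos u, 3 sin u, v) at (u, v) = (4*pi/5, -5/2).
H = -1/6

With E = 9, F = 0, G = 1, L = -3, M = 0, N = 0, assemble
  H = (EN − 2FM + GL) / (2(EG − F²)) = -1/6.
At (u, v) = (4*pi/5, -5/2): H = -1/6.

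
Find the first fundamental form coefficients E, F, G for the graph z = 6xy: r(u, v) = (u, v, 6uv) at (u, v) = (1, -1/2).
E = 10;  F = -18;  G = 37

Partials: r_u = (1, 0, 6*v), r_v = (0, 1, 6*u). As functions of (u, v):
  E = r_u · r_u = 36*v^2 + 1,
  F = r_u · r_v = 36*u*v,
  G = r_v · r_v = 36*u^2 + 1.
Evaluating at (u, v) = (1, -1/2): E = 10, F = -18, G = 37.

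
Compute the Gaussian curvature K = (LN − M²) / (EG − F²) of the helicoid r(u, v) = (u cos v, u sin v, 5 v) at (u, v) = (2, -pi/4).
K = -25/841

Coefficients of the first fundamental form: E = 1, F = 0, G = u^2 + 25.
Coefficients of the second fundamental form: L = 0, M = -5/sqrt(u^2 + 25), N = 0.
Assemble K = (LN − M²)/(EG − F²) = -25/(u^2 + 25)^2. At (u, v) = (2, -pi/4): K = -25/841.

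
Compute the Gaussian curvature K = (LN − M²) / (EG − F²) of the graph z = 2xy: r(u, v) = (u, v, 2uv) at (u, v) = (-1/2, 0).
K = -1

Coefficients of the first fundamental form: E = 4*v^2 + 1, F = 4*u*v, G = 4*u^2 + 1.
Coefficients of the second fundamental form: L = 0, M = 2/sqrt(4*u^2 + 4*v^2 + 1), N = 0.
Assemble K = (LN − M²)/(EG − F²) = -4/(16*u^4 + 32*u^2*v^2 + 8*u^2 + 16*v^4 + 8*v^2 + 1). At (u, v) = (-1/2, 0): K = -1.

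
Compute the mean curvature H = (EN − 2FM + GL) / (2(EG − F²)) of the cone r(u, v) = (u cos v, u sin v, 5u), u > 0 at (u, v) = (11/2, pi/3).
H = 5*sqrt(26)/286

With E = 26, F = 0, G = u^2, L = 0, M = 0, N = 5*sqrt(26)*u^2/(26*Abs(u)), assemble
  H = (EN − 2FM + GL) / (2(EG − F²)) = 5*sqrt(26)/(52*Abs(u)).
At (u, v) = (11/2, pi/3): H = 5*sqrt(26)/286.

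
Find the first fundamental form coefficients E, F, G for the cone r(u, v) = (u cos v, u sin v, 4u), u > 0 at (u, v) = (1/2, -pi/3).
E = 17;  F = 0;  G = 1/4

Partials: r_u = (cos(v), sin(v), 4), r_v = (-u*sin(v), u*cos(v), 0). As functions of (u, v):
  E = r_u · r_u = 17,
  F = r_u · r_v = 0,
  G = r_v · r_v = u^2.
Evaluating at (u, v) = (1/2, -pi/3): E = 17, F = 0, G = 1/4.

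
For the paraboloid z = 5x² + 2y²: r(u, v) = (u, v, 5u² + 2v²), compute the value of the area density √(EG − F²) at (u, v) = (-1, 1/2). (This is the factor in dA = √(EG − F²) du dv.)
√(EG − F²)|_{(-1, 1/2)} = sqrt(105)

E = 100*u^2 + 1, F = 40*u*v, G = 16*v^2 + 1, so EG − F² = 100*u^2 + 16*v^2 + 1. Taking the positive square root: √(EG − F²) = sqrt(100*u^2 + 16*v^2 + 1). At (u, v) = (-1, 1/2): sqrt(105).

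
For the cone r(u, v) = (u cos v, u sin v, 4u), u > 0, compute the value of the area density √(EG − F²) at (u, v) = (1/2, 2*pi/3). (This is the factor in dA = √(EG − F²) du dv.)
√(EG − F²)|_{(1/2, 2*pi/3)} = sqrt(17)/2

E = 17, F = 0, G = u^2, so EG − F² = 17*u^2. Taking the positive square root: √(EG − F²) = sqrt(17)*Abs(u). At (u, v) = (1/2, 2*pi/3): sqrt(17)/2.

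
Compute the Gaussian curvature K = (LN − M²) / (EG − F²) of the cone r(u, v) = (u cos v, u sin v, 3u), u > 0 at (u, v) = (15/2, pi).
K = 0

Coefficients of the first fundamental form: E = 10, F = 0, G = u^2.
Coefficients of the second fundamental form: L = 0, M = 0, N = 3*sqrt(10)*u^2/(10*Abs(u)).
Assemble K = (LN − M²)/(EG − F²) = 0. At (u, v) = (15/2, pi): K = 0.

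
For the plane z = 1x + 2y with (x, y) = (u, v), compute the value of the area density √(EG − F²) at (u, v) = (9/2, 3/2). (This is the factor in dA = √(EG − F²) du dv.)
√(EG − F²)|_{(9/2, 3/2)} = sqrt(6)

E = 2, F = 2, G = 5, so EG − F² = 6. Taking the positive square root: √(EG − F²) = sqrt(6). At (u, v) = (9/2, 3/2): sqrt(6).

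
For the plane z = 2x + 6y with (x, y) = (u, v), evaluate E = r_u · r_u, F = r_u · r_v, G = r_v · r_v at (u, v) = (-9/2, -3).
E = 5;  F = 12;  G = 37

Partials: r_u = (1, 0, 2), r_v = (0, 1, 6). As functions of (u, v):
  E = r_u · r_u = 5,
  F = r_u · r_v = 12,
  G = r_v · r_v = 37.
Evaluating at (u, v) = (-9/2, -3): E = 5, F = 12, G = 37.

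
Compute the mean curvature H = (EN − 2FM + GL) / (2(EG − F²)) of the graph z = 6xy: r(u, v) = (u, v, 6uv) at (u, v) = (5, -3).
H = 648/8575

With E = 36*v^2 + 1, F = 36*u*v, G = 36*u^2 + 1, L = 0, M = 6/sqrt(36*u^2 + 36*v^2 + 1), N = 0, assemble
  H = (EN − 2FM + GL) / (2(EG − F²)) = -216*u*v/(36*u^2 + 36*v^2 + 1)^(3/2).
At (u, v) = (5, -3): H = 648/8575.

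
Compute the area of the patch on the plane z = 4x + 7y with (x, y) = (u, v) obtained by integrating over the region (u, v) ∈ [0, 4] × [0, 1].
Area = 4*sqrt(66)

Area = ∫∫ √(EG − F²) du dv with √(EG − F²) = sqrt(66). Integrating over [0, 4] × [0, 1] gives 4*sqrt(66).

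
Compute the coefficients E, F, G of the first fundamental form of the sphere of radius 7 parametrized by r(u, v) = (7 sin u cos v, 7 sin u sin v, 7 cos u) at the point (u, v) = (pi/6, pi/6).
E = 49;  F = 0;  G = 49/4

Partials: r_u = (7*cos(u)*cos(v), 7*sin(v)*cos(u), -7*sin(u)), r_v = (-7*sin(u)*sin(v), 7*sin(u)*cos(v), 0). As functions of (u, v):
  E = r_u · r_u = 49,
  F = r_u · r_v = 0,
  G = r_v · r_v = 49*sin(u)^2.
Evaluating at (u, v) = (pi/6, pi/6): E = 49, F = 0, G = 49/4.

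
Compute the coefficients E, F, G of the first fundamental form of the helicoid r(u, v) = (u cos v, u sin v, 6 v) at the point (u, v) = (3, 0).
E = 1;  F = 0;  G = 45

Partials: r_u = (cos(v), sin(v), 0), r_v = (-u*sin(v), u*cos(v), 6). As functions of (u, v):
  E = r_u · r_u = 1,
  F = r_u · r_v = 0,
  G = r_v · r_v = u^2 + 36.
Evaluating at (u, v) = (3, 0): E = 1, F = 0, G = 45.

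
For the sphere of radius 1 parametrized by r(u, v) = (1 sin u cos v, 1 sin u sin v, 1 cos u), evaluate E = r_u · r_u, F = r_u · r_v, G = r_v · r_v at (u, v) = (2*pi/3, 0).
E = 1;  F = 0;  G = 3/4

Partials: r_u = (cos(u)*cos(v), sin(v)*cos(u), -sin(u)), r_v = (-sin(u)*sin(v), sin(u)*cos(v), 0). As functions of (u, v):
  E = r_u · r_u = 1,
  F = r_u · r_v = 0,
  G = r_v · r_v = sin(u)^2.
Evaluating at (u, v) = (2*pi/3, 0): E = 1, F = 0, G = 3/4.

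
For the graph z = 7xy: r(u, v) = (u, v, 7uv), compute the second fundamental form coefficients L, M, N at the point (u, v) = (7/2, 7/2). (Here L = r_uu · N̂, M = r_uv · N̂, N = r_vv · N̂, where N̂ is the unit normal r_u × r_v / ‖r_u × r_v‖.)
L = 0;  M = 7*sqrt(534)/801;  N = 0

Compute the unit normal N̂(u, v) = (-7*v/sqrt(49*u^2 + 49*v^2 + 1), -7*u/sqrt(49*u^2 + 49*v^2 + 1), 1/sqrt(49*u^2 + 49*v^2 + 1)), and the second partials r_uu, r_uv, r_vv. Take dot products:
  L(u, v) = r_uu · N̂ = 0,
  M(u, v) = r_uv · N̂ = 7/sqrt(49*u^2 + 49*v^2 + 1),
  N(u, v) = r_vv · N̂ = 0.
Evaluating at (u, v) = (7/2, 7/2):
  L = 0, M = 7*sqrt(534)/801, N = 0.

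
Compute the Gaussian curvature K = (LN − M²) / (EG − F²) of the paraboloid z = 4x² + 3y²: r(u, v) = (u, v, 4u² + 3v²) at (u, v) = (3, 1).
K = 48/375769

Coefficients of the first fundamental form: E = 64*u^2 + 1, F = 48*u*v, G = 36*v^2 + 1.
Coefficients of the second fundamental form: L = 8/sqrt(64*u^2 + 36*v^2 + 1), M = 0, N = 6/sqrt(64*u^2 + 36*v^2 + 1).
Assemble K = (LN − M²)/(EG − F²) = 48/(4096*u^4 + 4608*u^2*v^2 + 128*u^2 + 1296*v^4 + 72*v^2 + 1). At (u, v) = (3, 1): K = 48/375769.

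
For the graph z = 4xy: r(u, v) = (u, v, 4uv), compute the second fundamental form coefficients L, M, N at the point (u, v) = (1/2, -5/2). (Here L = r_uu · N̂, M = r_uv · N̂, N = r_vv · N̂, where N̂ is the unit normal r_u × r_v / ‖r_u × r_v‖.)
L = 0;  M = 4*sqrt(105)/105;  N = 0

Compute the unit normal N̂(u, v) = (-4*v/sqrt(16*u^2 + 16*v^2 + 1), -4*u/sqrt(16*u^2 + 16*v^2 + 1), 1/sqrt(16*u^2 + 16*v^2 + 1)), and the second partials r_uu, r_uv, r_vv. Take dot products:
  L(u, v) = r_uu · N̂ = 0,
  M(u, v) = r_uv · N̂ = 4/sqrt(16*u^2 + 16*v^2 + 1),
  N(u, v) = r_vv · N̂ = 0.
Evaluating at (u, v) = (1/2, -5/2):
  L = 0, M = 4*sqrt(105)/105, N = 0.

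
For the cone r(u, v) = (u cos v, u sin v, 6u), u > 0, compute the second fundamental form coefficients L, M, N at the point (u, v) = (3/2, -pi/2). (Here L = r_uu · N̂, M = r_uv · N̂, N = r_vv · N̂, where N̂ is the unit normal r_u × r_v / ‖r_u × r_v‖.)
L = 0;  M = 0;  N = 9*sqrt(37)/37

Compute the unit normal N̂(u, v) = (-6*sqrt(37)*u*cos(v)/(37*Abs(u)), -6*sqrt(37)*u*sin(v)/(37*Abs(u)), sqrt(37)*u/(37*Abs(u))), and the second partials r_uu, r_uv, r_vv. Take dot products:
  L(u, v) = r_uu · N̂ = 0,
  M(u, v) = r_uv · N̂ = 0,
  N(u, v) = r_vv · N̂ = 6*sqrt(37)*u^2/(37*Abs(u)).
Evaluating at (u, v) = (3/2, -pi/2):
  L = 0, M = 0, N = 9*sqrt(37)/37.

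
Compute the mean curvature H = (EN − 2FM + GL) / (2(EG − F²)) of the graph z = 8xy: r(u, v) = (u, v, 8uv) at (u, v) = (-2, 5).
H = 5120*sqrt(1857)/3448449

With E = 64*v^2 + 1, F = 64*u*v, G = 64*u^2 + 1, L = 0, M = 8/sqrt(64*u^2 + 64*v^2 + 1), N = 0, assemble
  H = (EN − 2FM + GL) / (2(EG − F²)) = -512*u*v/(64*u^2 + 64*v^2 + 1)^(3/2).
At (u, v) = (-2, 5): H = 5120*sqrt(1857)/3448449.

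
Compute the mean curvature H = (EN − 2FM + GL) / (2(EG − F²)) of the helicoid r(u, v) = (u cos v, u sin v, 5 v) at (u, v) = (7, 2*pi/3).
H = 0

With E = 1, F = 0, G = u^2 + 25, L = 0, M = -5/sqrt(u^2 + 25), N = 0, assemble
  H = (EN − 2FM + GL) / (2(EG − F²)) = 0.
At (u, v) = (7, 2*pi/3): H = 0.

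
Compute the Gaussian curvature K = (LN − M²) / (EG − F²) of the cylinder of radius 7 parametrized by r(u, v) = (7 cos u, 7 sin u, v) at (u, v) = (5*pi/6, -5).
K = 0

Coefficients of the first fundamental form: E = 49, F = 0, G = 1.
Coefficients of the second fundamental form: L = -7, M = 0, N = 0.
Assemble K = (LN − M²)/(EG − F²) = 0. At (u, v) = (5*pi/6, -5): K = 0.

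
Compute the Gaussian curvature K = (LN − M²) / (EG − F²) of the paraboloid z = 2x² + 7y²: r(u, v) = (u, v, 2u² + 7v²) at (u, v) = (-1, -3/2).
K = 14/52441

Coefficients of the first fundamental form: E = 16*u^2 + 1, F = 56*u*v, G = 196*v^2 + 1.
Coefficients of the second fundamental form: L = 4/sqrt(16*u^2 + 196*v^2 + 1), M = 0, N = 14/sqrt(16*u^2 + 196*v^2 + 1).
Assemble K = (LN − M²)/(EG − F²) = 56/(256*u^4 + 6272*u^2*v^2 + 32*u^2 + 38416*v^4 + 392*v^2 + 1). At (u, v) = (-1, -3/2): K = 14/52441.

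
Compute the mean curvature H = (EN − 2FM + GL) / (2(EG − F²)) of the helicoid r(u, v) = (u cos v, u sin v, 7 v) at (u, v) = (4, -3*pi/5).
H = 0

With E = 1, F = 0, G = u^2 + 49, L = 0, M = -7/sqrt(u^2 + 49), N = 0, assemble
  H = (EN − 2FM + GL) / (2(EG − F²)) = 0.
At (u, v) = (4, -3*pi/5): H = 0.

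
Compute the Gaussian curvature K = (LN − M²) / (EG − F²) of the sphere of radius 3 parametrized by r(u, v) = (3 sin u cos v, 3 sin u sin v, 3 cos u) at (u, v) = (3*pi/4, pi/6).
K = 1/9

Coefficients of the first fundamental form: E = 9, F = 0, G = 9*sin(u)^2.
Coefficients of the second fundamental form: L = -3*sin(u)/Abs(sin(u)), M = 0, N = -3*sin(u)^3/Abs(sin(u)).
Assemble K = (LN − M²)/(EG − F²) = 1/9. At (u, v) = (3*pi/4, pi/6): K = 1/9.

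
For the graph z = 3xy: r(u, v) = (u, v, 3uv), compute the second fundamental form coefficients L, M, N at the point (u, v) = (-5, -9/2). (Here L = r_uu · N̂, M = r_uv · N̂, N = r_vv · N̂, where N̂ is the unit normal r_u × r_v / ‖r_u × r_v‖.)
L = 0;  M = 6*sqrt(1633)/1633;  N = 0

Compute the unit normal N̂(u, v) = (-3*v/sqrt(9*u^2 + 9*v^2 + 1), -3*u/sqrt(9*u^2 + 9*v^2 + 1), 1/sqrt(9*u^2 + 9*v^2 + 1)), and the second partials r_uu, r_uv, r_vv. Take dot products:
  L(u, v) = r_uu · N̂ = 0,
  M(u, v) = r_uv · N̂ = 3/sqrt(9*u^2 + 9*v^2 + 1),
  N(u, v) = r_vv · N̂ = 0.
Evaluating at (u, v) = (-5, -9/2):
  L = 0, M = 6*sqrt(1633)/1633, N = 0.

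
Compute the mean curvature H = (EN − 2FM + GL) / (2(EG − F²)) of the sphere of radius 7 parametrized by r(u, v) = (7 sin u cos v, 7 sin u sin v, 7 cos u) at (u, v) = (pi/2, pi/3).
H = -1/7

With E = 49, F = 0, G = 49*sin(u)^2, L = -7*sin(u)/Abs(sin(u)), M = 0, N = -7*sin(u)^3/Abs(sin(u)), assemble
  H = (EN − 2FM + GL) / (2(EG − F²)) = -sin(u)/(7*Abs(sin(u))).
At (u, v) = (pi/2, pi/3): H = -1/7.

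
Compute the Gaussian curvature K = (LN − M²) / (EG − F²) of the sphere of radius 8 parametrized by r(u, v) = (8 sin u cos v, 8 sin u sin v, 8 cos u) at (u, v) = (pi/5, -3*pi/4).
K = 1/64

Coefficients of the first fundamental form: E = 64, F = 0, G = 64*sin(u)^2.
Coefficients of the second fundamental form: L = -8*sin(u)/Abs(sin(u)), M = 0, N = -8*sin(u)^3/Abs(sin(u)).
Assemble K = (LN − M²)/(EG − F²) = 1/64. At (u, v) = (pi/5, -3*pi/4): K = 1/64.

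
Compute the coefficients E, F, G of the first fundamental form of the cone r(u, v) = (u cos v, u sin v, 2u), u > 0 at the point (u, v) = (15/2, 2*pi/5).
E = 5;  F = 0;  G = 225/4

Partials: r_u = (cos(v), sin(v), 2), r_v = (-u*sin(v), u*cos(v), 0). As functions of (u, v):
  E = r_u · r_u = 5,
  F = r_u · r_v = 0,
  G = r_v · r_v = u^2.
Evaluating at (u, v) = (15/2, 2*pi/5): E = 5, F = 0, G = 225/4.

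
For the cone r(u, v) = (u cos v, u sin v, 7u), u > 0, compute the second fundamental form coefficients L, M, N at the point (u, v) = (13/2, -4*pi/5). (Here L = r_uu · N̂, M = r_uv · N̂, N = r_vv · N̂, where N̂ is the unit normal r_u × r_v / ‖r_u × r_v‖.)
L = 0;  M = 0;  N = 91*sqrt(2)/20

Compute the unit normal N̂(u, v) = (-7*sqrt(2)*u*cos(v)/(10*Abs(u)), -7*sqrt(2)*u*sin(v)/(10*Abs(u)), sqrt(2)*u/(10*Abs(u))), and the second partials r_uu, r_uv, r_vv. Take dot products:
  L(u, v) = r_uu · N̂ = 0,
  M(u, v) = r_uv · N̂ = 0,
  N(u, v) = r_vv · N̂ = 7*sqrt(2)*u^2/(10*Abs(u)).
Evaluating at (u, v) = (13/2, -4*pi/5):
  L = 0, M = 0, N = 91*sqrt(2)/20.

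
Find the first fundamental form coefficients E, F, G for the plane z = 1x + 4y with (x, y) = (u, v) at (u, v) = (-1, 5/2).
E = 2;  F = 4;  G = 17

Partials: r_u = (1, 0, 1), r_v = (0, 1, 4). As functions of (u, v):
  E = r_u · r_u = 2,
  F = r_u · r_v = 4,
  G = r_v · r_v = 17.
Evaluating at (u, v) = (-1, 5/2): E = 2, F = 4, G = 17.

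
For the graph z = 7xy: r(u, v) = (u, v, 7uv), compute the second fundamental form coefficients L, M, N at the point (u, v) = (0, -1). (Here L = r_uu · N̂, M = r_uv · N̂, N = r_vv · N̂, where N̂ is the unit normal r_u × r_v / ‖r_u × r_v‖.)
L = 0;  M = 7*sqrt(2)/10;  N = 0

Compute the unit normal N̂(u, v) = (-7*v/sqrt(49*u^2 + 49*v^2 + 1), -7*u/sqrt(49*u^2 + 49*v^2 + 1), 1/sqrt(49*u^2 + 49*v^2 + 1)), and the second partials r_uu, r_uv, r_vv. Take dot products:
  L(u, v) = r_uu · N̂ = 0,
  M(u, v) = r_uv · N̂ = 7/sqrt(49*u^2 + 49*v^2 + 1),
  N(u, v) = r_vv · N̂ = 0.
Evaluating at (u, v) = (0, -1):
  L = 0, M = 7*sqrt(2)/10, N = 0.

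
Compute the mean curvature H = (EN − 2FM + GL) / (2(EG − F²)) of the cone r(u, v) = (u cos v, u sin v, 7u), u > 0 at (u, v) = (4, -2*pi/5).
H = 7*sqrt(2)/80

With E = 50, F = 0, G = u^2, L = 0, M = 0, N = 7*sqrt(2)*u^2/(10*Abs(u)), assemble
  H = (EN − 2FM + GL) / (2(EG − F²)) = 7*sqrt(2)/(20*Abs(u)).
At (u, v) = (4, -2*pi/5): H = 7*sqrt(2)/80.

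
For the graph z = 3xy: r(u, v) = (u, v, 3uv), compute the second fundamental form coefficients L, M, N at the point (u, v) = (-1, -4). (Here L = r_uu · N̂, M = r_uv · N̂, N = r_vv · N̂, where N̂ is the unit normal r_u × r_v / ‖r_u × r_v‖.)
L = 0;  M = 3*sqrt(154)/154;  N = 0

Compute the unit normal N̂(u, v) = (-3*v/sqrt(9*u^2 + 9*v^2 + 1), -3*u/sqrt(9*u^2 + 9*v^2 + 1), 1/sqrt(9*u^2 + 9*v^2 + 1)), and the second partials r_uu, r_uv, r_vv. Take dot products:
  L(u, v) = r_uu · N̂ = 0,
  M(u, v) = r_uv · N̂ = 3/sqrt(9*u^2 + 9*v^2 + 1),
  N(u, v) = r_vv · N̂ = 0.
Evaluating at (u, v) = (-1, -4):
  L = 0, M = 3*sqrt(154)/154, N = 0.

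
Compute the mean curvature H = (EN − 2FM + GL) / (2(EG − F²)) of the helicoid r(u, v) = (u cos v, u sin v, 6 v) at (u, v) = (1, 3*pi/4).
H = 0

With E = 1, F = 0, G = u^2 + 36, L = 0, M = -6/sqrt(u^2 + 36), N = 0, assemble
  H = (EN − 2FM + GL) / (2(EG − F²)) = 0.
At (u, v) = (1, 3*pi/4): H = 0.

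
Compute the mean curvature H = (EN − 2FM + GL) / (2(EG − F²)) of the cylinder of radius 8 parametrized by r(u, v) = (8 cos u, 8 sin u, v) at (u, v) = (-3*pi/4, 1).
H = -1/16

With E = 64, F = 0, G = 1, L = -8, M = 0, N = 0, assemble
  H = (EN − 2FM + GL) / (2(EG − F²)) = -1/16.
At (u, v) = (-3*pi/4, 1): H = -1/16.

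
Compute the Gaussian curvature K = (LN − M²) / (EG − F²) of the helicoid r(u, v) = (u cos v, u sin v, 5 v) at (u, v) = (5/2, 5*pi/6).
K = -16/625

Coefficients of the first fundamental form: E = 1, F = 0, G = u^2 + 25.
Coefficients of the second fundamental form: L = 0, M = -5/sqrt(u^2 + 25), N = 0.
Assemble K = (LN − M²)/(EG − F²) = -25/(u^2 + 25)^2. At (u, v) = (5/2, 5*pi/6): K = -16/625.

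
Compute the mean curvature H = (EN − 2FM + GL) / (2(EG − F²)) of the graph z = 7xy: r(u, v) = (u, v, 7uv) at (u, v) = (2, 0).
H = 0

With E = 49*v^2 + 1, F = 49*u*v, G = 49*u^2 + 1, L = 0, M = 7/sqrt(49*u^2 + 49*v^2 + 1), N = 0, assemble
  H = (EN − 2FM + GL) / (2(EG − F²)) = -343*u*v/(49*u^2 + 49*v^2 + 1)^(3/2).
At (u, v) = (2, 0): H = 0.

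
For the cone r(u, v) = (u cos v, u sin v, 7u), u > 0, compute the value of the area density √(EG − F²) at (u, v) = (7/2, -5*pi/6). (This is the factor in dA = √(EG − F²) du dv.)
√(EG − F²)|_{(7/2, -5*pi/6)} = 35*sqrt(2)/2

E = 50, F = 0, G = u^2, so EG − F² = 50*u^2. Taking the positive square root: √(EG − F²) = 5*sqrt(2)*Abs(u). At (u, v) = (7/2, -5*pi/6): 35*sqrt(2)/2.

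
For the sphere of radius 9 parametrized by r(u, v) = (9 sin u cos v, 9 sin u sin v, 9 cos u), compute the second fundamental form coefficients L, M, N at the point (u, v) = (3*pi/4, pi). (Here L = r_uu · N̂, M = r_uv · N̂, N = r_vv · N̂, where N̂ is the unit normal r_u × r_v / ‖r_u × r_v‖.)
L = -9;  M = 0;  N = -9/2

Compute the unit normal N̂(u, v) = (sin(u)^2*cos(v)/Abs(sin(u)), sin(u)^2*sin(v)/Abs(sin(u)), sin(2*u)/(2*Abs(sin(u)))), and the second partials r_uu, r_uv, r_vv. Take dot products:
  L(u, v) = r_uu · N̂ = -9*sin(u)/Abs(sin(u)),
  M(u, v) = r_uv · N̂ = 0,
  N(u, v) = r_vv · N̂ = -9*sin(u)^3/Abs(sin(u)).
Evaluating at (u, v) = (3*pi/4, pi):
  L = -9, M = 0, N = -9/2.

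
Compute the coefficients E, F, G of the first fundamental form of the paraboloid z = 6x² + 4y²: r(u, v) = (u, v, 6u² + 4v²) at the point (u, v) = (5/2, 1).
E = 901;  F = 240;  G = 65

Partials: r_u = (1, 0, 12*u), r_v = (0, 1, 8*v). As functions of (u, v):
  E = r_u · r_u = 144*u^2 + 1,
  F = r_u · r_v = 96*u*v,
  G = r_v · r_v = 64*v^2 + 1.
Evaluating at (u, v) = (5/2, 1): E = 901, F = 240, G = 65.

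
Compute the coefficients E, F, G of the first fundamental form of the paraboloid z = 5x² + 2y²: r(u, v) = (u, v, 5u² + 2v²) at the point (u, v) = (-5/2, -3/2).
E = 626;  F = 150;  G = 37

Partials: r_u = (1, 0, 10*u), r_v = (0, 1, 4*v). As functions of (u, v):
  E = r_u · r_u = 100*u^2 + 1,
  F = r_u · r_v = 40*u*v,
  G = r_v · r_v = 16*v^2 + 1.
Evaluating at (u, v) = (-5/2, -3/2): E = 626, F = 150, G = 37.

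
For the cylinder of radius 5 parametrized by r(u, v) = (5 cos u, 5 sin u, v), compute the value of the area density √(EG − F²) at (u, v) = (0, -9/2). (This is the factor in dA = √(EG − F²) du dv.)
√(EG − F²)|_{(0, -9/2)} = 5

E = 25, F = 0, G = 1, so EG − F² = 25. Taking the positive square root: √(EG − F²) = 5. At (u, v) = (0, -9/2): 5.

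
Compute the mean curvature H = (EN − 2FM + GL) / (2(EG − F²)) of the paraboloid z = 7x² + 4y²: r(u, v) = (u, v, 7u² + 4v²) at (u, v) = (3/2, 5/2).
H = 4575*sqrt(842)/708964

With E = 196*u^2 + 1, F = 112*u*v, G = 64*v^2 + 1, L = 14/sqrt(196*u^2 + 64*v^2 + 1), M = 0, N = 8/sqrt(196*u^2 + 64*v^2 + 1), assemble
  H = (EN − 2FM + GL) / (2(EG − F²)) = (784*u^2 + 448*v^2 + 11)/(196*u^2 + 64*v^2 + 1)^(3/2).
At (u, v) = (3/2, 5/2): H = 4575*sqrt(842)/708964.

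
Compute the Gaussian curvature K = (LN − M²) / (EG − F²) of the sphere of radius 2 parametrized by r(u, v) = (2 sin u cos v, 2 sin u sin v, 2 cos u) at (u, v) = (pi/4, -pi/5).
K = 1/4

Coefficients of the first fundamental form: E = 4, F = 0, G = 4*sin(u)^2.
Coefficients of the second fundamental form: L = -2*sin(u)/Abs(sin(u)), M = 0, N = -2*sin(u)^3/Abs(sin(u)).
Assemble K = (LN − M²)/(EG − F²) = 1/4. At (u, v) = (pi/4, -pi/5): K = 1/4.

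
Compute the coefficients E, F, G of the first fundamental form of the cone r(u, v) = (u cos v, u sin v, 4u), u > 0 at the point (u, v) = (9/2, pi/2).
E = 17;  F = 0;  G = 81/4

Partials: r_u = (cos(v), sin(v), 4), r_v = (-u*sin(v), u*cos(v), 0). As functions of (u, v):
  E = r_u · r_u = 17,
  F = r_u · r_v = 0,
  G = r_v · r_v = u^2.
Evaluating at (u, v) = (9/2, pi/2): E = 17, F = 0, G = 81/4.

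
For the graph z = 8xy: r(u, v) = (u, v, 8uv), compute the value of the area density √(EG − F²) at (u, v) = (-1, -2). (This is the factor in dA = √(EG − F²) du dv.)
√(EG − F²)|_{(-1, -2)} = sqrt(321)

E = 64*v^2 + 1, F = 64*u*v, G = 64*u^2 + 1, so EG − F² = 64*u^2 + 64*v^2 + 1. Taking the positive square root: √(EG − F²) = sqrt(64*u^2 + 64*v^2 + 1). At (u, v) = (-1, -2): sqrt(321).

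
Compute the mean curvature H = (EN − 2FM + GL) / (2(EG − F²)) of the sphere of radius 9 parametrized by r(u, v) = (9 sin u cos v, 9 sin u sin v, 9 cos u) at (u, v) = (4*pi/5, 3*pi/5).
H = -1/9

With E = 81, F = 0, G = 81*sin(u)^2, L = -9*sin(u)/Abs(sin(u)), M = 0, N = -9*sin(u)^3/Abs(sin(u)), assemble
  H = (EN − 2FM + GL) / (2(EG − F²)) = -sin(u)/(9*Abs(sin(u))).
At (u, v) = (4*pi/5, 3*pi/5): H = -1/9.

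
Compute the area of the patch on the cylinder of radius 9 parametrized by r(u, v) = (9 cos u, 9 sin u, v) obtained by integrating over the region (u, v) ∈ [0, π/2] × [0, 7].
Area = 63*pi/2

Area = ∫∫ √(EG − F²) du dv with √(EG − F²) = 9. Integrating over [0, π/2] × [0, 7] gives 63*pi/2.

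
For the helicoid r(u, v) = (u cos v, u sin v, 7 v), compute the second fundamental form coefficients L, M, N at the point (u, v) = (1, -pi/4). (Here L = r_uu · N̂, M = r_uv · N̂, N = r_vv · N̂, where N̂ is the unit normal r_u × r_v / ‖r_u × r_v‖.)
L = 0;  M = -7*sqrt(2)/10;  N = 0

Compute the unit normal N̂(u, v) = (7*sin(v)/sqrt(u^2 + 49), -7*cos(v)/sqrt(u^2 + 49), u/sqrt(u^2 + 49)), and the second partials r_uu, r_uv, r_vv. Take dot products:
  L(u, v) = r_uu · N̂ = 0,
  M(u, v) = r_uv · N̂ = -7/sqrt(u^2 + 49),
  N(u, v) = r_vv · N̂ = 0.
Evaluating at (u, v) = (1, -pi/4):
  L = 0, M = -7*sqrt(2)/10, N = 0.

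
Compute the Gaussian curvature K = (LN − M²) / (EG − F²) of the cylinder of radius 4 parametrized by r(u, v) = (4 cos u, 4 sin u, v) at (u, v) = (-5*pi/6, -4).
K = 0

Coefficients of the first fundamental form: E = 16, F = 0, G = 1.
Coefficients of the second fundamental form: L = -4, M = 0, N = 0.
Assemble K = (LN − M²)/(EG − F²) = 0. At (u, v) = (-5*pi/6, -4): K = 0.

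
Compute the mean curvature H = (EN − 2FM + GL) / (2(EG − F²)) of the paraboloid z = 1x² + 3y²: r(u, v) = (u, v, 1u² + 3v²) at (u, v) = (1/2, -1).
H = 43*sqrt(38)/1444

With E = 4*u^2 + 1, F = 12*u*v, G = 36*v^2 + 1, L = 2/sqrt(4*u^2 + 36*v^2 + 1), M = 0, N = 6/sqrt(4*u^2 + 36*v^2 + 1), assemble
  H = (EN − 2FM + GL) / (2(EG − F²)) = 4*(3*u^2 + 9*v^2 + 1)/(4*u^2 + 36*v^2 + 1)^(3/2).
At (u, v) = (1/2, -1): H = 43*sqrt(38)/1444.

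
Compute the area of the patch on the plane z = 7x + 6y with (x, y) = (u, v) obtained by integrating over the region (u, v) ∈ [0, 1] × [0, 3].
Area = 3*sqrt(86)

Area = ∫∫ √(EG − F²) du dv with √(EG − F²) = sqrt(86). Integrating over [0, 1] × [0, 3] gives 3*sqrt(86).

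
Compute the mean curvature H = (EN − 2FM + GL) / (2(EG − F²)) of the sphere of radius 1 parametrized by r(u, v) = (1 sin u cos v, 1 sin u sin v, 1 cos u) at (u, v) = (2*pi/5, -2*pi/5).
H = -1

With E = 1, F = 0, G = sin(u)^2, L = -sin(u)/Abs(sin(u)), M = 0, N = -sin(u)^3/Abs(sin(u)), assemble
  H = (EN − 2FM + GL) / (2(EG − F²)) = -sin(u)/Abs(sin(u)).
At (u, v) = (2*pi/5, -2*pi/5): H = -1.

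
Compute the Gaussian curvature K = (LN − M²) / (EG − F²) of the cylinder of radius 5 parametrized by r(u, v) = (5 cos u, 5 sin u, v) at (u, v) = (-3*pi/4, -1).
K = 0

Coefficients of the first fundamental form: E = 25, F = 0, G = 1.
Coefficients of the second fundamental form: L = -5, M = 0, N = 0.
Assemble K = (LN − M²)/(EG − F²) = 0. At (u, v) = (-3*pi/4, -1): K = 0.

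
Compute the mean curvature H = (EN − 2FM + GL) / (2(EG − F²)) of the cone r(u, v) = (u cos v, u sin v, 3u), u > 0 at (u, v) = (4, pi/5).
H = 3*sqrt(10)/80

With E = 10, F = 0, G = u^2, L = 0, M = 0, N = 3*sqrt(10)*u^2/(10*Abs(u)), assemble
  H = (EN − 2FM + GL) / (2(EG − F²)) = 3*sqrt(10)/(20*Abs(u)).
At (u, v) = (4, pi/5): H = 3*sqrt(10)/80.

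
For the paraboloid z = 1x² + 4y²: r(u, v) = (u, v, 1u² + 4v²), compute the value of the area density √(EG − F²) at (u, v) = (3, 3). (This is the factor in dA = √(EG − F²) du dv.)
√(EG − F²)|_{(3, 3)} = sqrt(613)

E = 4*u^2 + 1, F = 16*u*v, G = 64*v^2 + 1, so EG − F² = 4*u^2 + 64*v^2 + 1. Taking the positive square root: √(EG − F²) = sqrt(4*u^2 + 64*v^2 + 1). At (u, v) = (3, 3): sqrt(613).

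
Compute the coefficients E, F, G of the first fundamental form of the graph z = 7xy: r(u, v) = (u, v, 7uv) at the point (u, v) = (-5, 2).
E = 197;  F = -490;  G = 1226

Partials: r_u = (1, 0, 7*v), r_v = (0, 1, 7*u). As functions of (u, v):
  E = r_u · r_u = 49*v^2 + 1,
  F = r_u · r_v = 49*u*v,
  G = r_v · r_v = 49*u^2 + 1.
Evaluating at (u, v) = (-5, 2): E = 197, F = -490, G = 1226.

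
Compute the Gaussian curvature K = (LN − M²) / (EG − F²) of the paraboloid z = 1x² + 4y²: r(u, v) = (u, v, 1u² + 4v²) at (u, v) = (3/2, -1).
K = 4/1369

Coefficients of the first fundamental form: E = 4*u^2 + 1, F = 16*u*v, G = 64*v^2 + 1.
Coefficients of the second fundamental form: L = 2/sqrt(4*u^2 + 64*v^2 + 1), M = 0, N = 8/sqrt(4*u^2 + 64*v^2 + 1).
Assemble K = (LN − M²)/(EG − F²) = 16/(16*u^4 + 512*u^2*v^2 + 8*u^2 + 4096*v^4 + 128*v^2 + 1). At (u, v) = (3/2, -1): K = 4/1369.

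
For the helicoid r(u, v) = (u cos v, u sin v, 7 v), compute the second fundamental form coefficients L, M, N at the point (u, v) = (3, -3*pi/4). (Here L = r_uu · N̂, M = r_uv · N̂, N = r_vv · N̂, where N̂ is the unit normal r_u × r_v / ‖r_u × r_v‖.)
L = 0;  M = -7*sqrt(58)/58;  N = 0

Compute the unit normal N̂(u, v) = (7*sin(v)/sqrt(u^2 + 49), -7*cos(v)/sqrt(u^2 + 49), u/sqrt(u^2 + 49)), and the second partials r_uu, r_uv, r_vv. Take dot products:
  L(u, v) = r_uu · N̂ = 0,
  M(u, v) = r_uv · N̂ = -7/sqrt(u^2 + 49),
  N(u, v) = r_vv · N̂ = 0.
Evaluating at (u, v) = (3, -3*pi/4):
  L = 0, M = -7*sqrt(58)/58, N = 0.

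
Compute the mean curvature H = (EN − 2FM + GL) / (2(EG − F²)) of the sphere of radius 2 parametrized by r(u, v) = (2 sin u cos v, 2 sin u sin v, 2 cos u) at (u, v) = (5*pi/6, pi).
H = -1/2

With E = 4, F = 0, G = 4*sin(u)^2, L = -2*sin(u)/Abs(sin(u)), M = 0, N = -2*sin(u)^3/Abs(sin(u)), assemble
  H = (EN − 2FM + GL) / (2(EG − F²)) = -sin(u)/(2*Abs(sin(u))).
At (u, v) = (5*pi/6, pi): H = -1/2.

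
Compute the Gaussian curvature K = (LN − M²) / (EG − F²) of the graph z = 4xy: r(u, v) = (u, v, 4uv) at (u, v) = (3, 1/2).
K = -16/22201

Coefficients of the first fundamental form: E = 16*v^2 + 1, F = 16*u*v, G = 16*u^2 + 1.
Coefficients of the second fundamental form: L = 0, M = 4/sqrt(16*u^2 + 16*v^2 + 1), N = 0.
Assemble K = (LN − M²)/(EG − F²) = -16/(256*u^4 + 512*u^2*v^2 + 32*u^2 + 256*v^4 + 32*v^2 + 1). At (u, v) = (3, 1/2): K = -16/22201.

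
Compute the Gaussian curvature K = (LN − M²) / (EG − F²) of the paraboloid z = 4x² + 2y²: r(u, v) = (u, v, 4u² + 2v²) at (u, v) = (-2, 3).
K = 32/160801

Coefficients of the first fundamental form: E = 64*u^2 + 1, F = 32*u*v, G = 16*v^2 + 1.
Coefficients of the second fundamental form: L = 8/sqrt(64*u^2 + 16*v^2 + 1), M = 0, N = 4/sqrt(64*u^2 + 16*v^2 + 1).
Assemble K = (LN − M²)/(EG − F²) = 32/(4096*u^4 + 2048*u^2*v^2 + 128*u^2 + 256*v^4 + 32*v^2 + 1). At (u, v) = (-2, 3): K = 32/160801.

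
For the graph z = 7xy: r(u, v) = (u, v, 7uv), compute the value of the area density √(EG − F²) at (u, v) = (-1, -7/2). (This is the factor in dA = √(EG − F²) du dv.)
√(EG − F²)|_{(-1, -7/2)} = 51/2

E = 49*v^2 + 1, F = 49*u*v, G = 49*u^2 + 1, so EG − F² = 49*u^2 + 49*v^2 + 1. Taking the positive square root: √(EG − F²) = sqrt(49*u^2 + 49*v^2 + 1). At (u, v) = (-1, -7/2): 51/2.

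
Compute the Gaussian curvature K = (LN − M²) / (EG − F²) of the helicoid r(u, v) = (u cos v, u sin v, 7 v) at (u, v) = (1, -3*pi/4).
K = -49/2500

Coefficients of the first fundamental form: E = 1, F = 0, G = u^2 + 49.
Coefficients of the second fundamental form: L = 0, M = -7/sqrt(u^2 + 49), N = 0.
Assemble K = (LN − M²)/(EG − F²) = -49/(u^2 + 49)^2. At (u, v) = (1, -3*pi/4): K = -49/2500.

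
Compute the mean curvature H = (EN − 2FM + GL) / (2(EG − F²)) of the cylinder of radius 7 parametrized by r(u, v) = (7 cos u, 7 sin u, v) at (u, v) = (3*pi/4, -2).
H = -1/14

With E = 49, F = 0, G = 1, L = -7, M = 0, N = 0, assemble
  H = (EN − 2FM + GL) / (2(EG − F²)) = -1/14.
At (u, v) = (3*pi/4, -2): H = -1/14.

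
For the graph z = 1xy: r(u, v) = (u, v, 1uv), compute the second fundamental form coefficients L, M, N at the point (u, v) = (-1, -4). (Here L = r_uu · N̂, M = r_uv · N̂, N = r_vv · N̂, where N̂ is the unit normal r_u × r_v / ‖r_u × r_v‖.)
L = 0;  M = sqrt(2)/6;  N = 0

Compute the unit normal N̂(u, v) = (-v/sqrt(u^2 + v^2 + 1), -u/sqrt(u^2 + v^2 + 1), 1/sqrt(u^2 + v^2 + 1)), and the second partials r_uu, r_uv, r_vv. Take dot products:
  L(u, v) = r_uu · N̂ = 0,
  M(u, v) = r_uv · N̂ = 1/sqrt(u^2 + v^2 + 1),
  N(u, v) = r_vv · N̂ = 0.
Evaluating at (u, v) = (-1, -4):
  L = 0, M = sqrt(2)/6, N = 0.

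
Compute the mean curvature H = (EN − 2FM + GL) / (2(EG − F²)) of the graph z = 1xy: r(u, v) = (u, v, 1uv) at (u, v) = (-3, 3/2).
H = 36/343

With E = v^2 + 1, F = u*v, G = u^2 + 1, L = 0, M = 1/sqrt(u^2 + v^2 + 1), N = 0, assemble
  H = (EN − 2FM + GL) / (2(EG − F²)) = -u*v/(u^2 + v^2 + 1)^(3/2).
At (u, v) = (-3, 3/2): H = 36/343.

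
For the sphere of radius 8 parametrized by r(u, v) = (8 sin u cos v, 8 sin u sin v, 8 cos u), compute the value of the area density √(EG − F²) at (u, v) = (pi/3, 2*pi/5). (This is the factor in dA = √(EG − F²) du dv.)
√(EG − F²)|_{(pi/3, 2*pi/5)} = 32*sqrt(3)

E = 64, F = 0, G = 64*sin(u)^2, so EG − F² = 4096*sin(u)^2. Taking the positive square root: √(EG − F²) = 64*Abs(sin(u)). At (u, v) = (pi/3, 2*pi/5): 32*sqrt(3).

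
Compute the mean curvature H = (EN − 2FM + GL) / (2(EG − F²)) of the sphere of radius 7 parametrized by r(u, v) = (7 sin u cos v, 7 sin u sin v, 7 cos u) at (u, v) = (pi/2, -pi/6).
H = -1/7

With E = 49, F = 0, G = 49*sin(u)^2, L = -7*sin(u)/Abs(sin(u)), M = 0, N = -7*sin(u)^3/Abs(sin(u)), assemble
  H = (EN − 2FM + GL) / (2(EG − F²)) = -sin(u)/(7*Abs(sin(u))).
At (u, v) = (pi/2, -pi/6): H = -1/7.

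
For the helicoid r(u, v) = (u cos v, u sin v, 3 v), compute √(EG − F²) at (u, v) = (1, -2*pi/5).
√(EG − F²)|_{(1, -2*pi/5)} = sqrt(10)

E = 1, F = 0, G = u^2 + 9; EG − F² = u^2 + 9; √(EG − F²) = sqrt(u^2 + 9). At the given point: sqrt(10).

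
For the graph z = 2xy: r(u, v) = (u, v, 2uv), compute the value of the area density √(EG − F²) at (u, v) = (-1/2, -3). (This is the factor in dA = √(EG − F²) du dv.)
√(EG − F²)|_{(-1/2, -3)} = sqrt(38)

E = 4*v^2 + 1, F = 4*u*v, G = 4*u^2 + 1, so EG − F² = 4*u^2 + 4*v^2 + 1. Taking the positive square root: √(EG − F²) = sqrt(4*u^2 + 4*v^2 + 1). At (u, v) = (-1/2, -3): sqrt(38).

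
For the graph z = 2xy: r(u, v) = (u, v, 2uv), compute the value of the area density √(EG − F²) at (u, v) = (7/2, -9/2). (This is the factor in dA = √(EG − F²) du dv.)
√(EG − F²)|_{(7/2, -9/2)} = sqrt(131)

E = 4*v^2 + 1, F = 4*u*v, G = 4*u^2 + 1, so EG − F² = 4*u^2 + 4*v^2 + 1. Taking the positive square root: √(EG − F²) = sqrt(4*u^2 + 4*v^2 + 1). At (u, v) = (7/2, -9/2): sqrt(131).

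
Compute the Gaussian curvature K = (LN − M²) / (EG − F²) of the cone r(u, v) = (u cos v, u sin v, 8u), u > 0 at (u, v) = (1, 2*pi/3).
K = 0

Coefficients of the first fundamental form: E = 65, F = 0, G = u^2.
Coefficients of the second fundamental form: L = 0, M = 0, N = 8*sqrt(65)*u^2/(65*Abs(u)).
Assemble K = (LN − M²)/(EG − F²) = 0. At (u, v) = (1, 2*pi/3): K = 0.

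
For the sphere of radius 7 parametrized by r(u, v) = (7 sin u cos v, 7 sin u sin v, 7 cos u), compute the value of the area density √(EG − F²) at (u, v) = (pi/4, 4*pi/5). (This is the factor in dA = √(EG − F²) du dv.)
√(EG − F²)|_{(pi/4, 4*pi/5)} = 49*sqrt(2)/2

E = 49, F = 0, G = 49*sin(u)^2, so EG − F² = 2401*sin(u)^2. Taking the positive square root: √(EG − F²) = 49*Abs(sin(u)). At (u, v) = (pi/4, 4*pi/5): 49*sqrt(2)/2.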